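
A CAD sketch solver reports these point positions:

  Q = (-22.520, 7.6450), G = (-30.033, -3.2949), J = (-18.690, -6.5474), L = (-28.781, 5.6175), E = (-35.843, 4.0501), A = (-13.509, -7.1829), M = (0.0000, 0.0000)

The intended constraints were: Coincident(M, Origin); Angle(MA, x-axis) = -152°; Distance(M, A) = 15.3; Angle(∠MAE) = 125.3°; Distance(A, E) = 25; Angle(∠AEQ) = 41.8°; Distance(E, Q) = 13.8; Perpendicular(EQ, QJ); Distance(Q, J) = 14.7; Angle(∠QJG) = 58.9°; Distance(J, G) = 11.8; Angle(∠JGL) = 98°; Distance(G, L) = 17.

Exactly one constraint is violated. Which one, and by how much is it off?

Distance(G, L) = 17 — off by 8.00.

M = (0.00, 0.00) ✓; MA at -152.0° ✓; |MA| = 15.30 ✓; ∠MAE = 125.3° ✓; |AE| = 25.00 ✓; ∠AEQ = 41.80° ✓; |EQ| = 13.80 ✓; ∠(EQ, QJ) = 90.00° ✓; |QJ| = 14.70 ✓; ∠QJG = 58.90° ✓; |JG| = 11.80 ✓; ∠JGL = 98.00° ✓; |GL| = 9.000 ✗.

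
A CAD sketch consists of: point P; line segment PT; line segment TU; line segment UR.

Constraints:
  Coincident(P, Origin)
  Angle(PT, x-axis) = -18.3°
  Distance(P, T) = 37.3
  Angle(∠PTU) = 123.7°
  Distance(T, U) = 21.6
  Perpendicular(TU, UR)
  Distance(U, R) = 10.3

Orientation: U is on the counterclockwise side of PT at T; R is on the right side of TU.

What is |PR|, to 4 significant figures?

59.14

P is at the origin; PT runs at -18.3° with length 37.3, so T = 37.3·(cos -18.3°, sin -18.3°) = (35.41, -11.71). ∠PTU = 123.7°, so TU runs at -18.3° + (180° − 123.7°) = 38.00° from the x-axis; with |TU| = 21.6, U = T + 21.6·(cos 38.00°, sin 38.00°) = (52.43, 1.586). TU is perpendicular to UR; with |UR| = 10.3 on the right of TU, R = U + 10.3·(0.6157, -0.7880) = (58.78, -6.530). Then |PR| = |R − P| = 59.14.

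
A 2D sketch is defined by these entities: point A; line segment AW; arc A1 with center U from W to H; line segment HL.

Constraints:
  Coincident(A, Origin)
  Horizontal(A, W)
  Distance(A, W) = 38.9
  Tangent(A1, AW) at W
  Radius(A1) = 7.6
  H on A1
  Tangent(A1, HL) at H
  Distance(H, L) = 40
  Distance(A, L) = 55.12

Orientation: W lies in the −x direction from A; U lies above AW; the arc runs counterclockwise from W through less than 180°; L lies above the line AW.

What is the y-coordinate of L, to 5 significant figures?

47.030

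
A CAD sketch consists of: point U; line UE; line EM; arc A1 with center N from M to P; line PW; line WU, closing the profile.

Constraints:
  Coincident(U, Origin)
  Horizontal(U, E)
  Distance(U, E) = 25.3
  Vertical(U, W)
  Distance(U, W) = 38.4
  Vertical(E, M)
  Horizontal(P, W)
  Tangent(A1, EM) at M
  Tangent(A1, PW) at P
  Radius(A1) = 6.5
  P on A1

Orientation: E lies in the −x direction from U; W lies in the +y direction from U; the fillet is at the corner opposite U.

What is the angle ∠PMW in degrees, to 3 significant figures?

30.6°

U is at the origin; U and E share the same y with |UE| = 25.3 and E on the −x side, so E = (-25.3, 0.00). UW is vertical with |UW| = 38.4 and W on the +y side, so W = (0.00, 38.4). The virtual corner opposite U is at (-25.3, 38.4). The tangent condition forces NM to be normal to EM and since A1 is tangent to PW there, NP ⟂ PW, with radius 6.5, so the center N sits 6.5 in from both sides at N = (-18.8, 31.9). That places the tangent points at M = (-25.3, 31.9) on EM and P = (-18.8, 38.4) on PW. Then cos ∠PMW = MP·MW / (|MP||MW|), giving 30.6°.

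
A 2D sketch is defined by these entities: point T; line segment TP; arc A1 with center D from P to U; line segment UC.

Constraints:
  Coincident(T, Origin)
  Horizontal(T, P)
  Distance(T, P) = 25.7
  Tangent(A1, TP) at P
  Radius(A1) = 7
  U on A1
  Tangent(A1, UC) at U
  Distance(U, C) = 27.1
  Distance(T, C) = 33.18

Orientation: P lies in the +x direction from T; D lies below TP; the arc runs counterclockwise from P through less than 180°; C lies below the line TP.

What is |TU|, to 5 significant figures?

19.637

T is at the origin; TP is horizontal with |TP| = 25.7 and P on the +x side, so P = (25.700, 0.0000). Since A1 is tangent to TP there, DP ⟂ TP, so D = P + (0, -7) = (25.700, -7.0000). Since DU ⟂ UC (tangency), |DC| = √(7.0² + 27.1²) = 27.989 regardless of where U sits on A1. So C lies on both circle(T, 33.18) and circle(D, 27.989); the below-TP intersection is C = (11.504, -31.122). U is the foot of the tangent from C: U = (18.971, -5.0711).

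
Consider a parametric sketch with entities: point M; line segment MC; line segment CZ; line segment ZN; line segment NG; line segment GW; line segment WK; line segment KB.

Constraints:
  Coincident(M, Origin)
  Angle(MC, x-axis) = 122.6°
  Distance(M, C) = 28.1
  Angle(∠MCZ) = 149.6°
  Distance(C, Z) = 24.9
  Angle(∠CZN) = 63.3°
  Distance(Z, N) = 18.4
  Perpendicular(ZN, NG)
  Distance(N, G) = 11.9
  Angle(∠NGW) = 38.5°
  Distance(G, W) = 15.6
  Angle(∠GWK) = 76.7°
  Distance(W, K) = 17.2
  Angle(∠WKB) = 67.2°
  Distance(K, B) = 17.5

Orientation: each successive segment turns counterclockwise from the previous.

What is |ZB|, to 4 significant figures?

26.86

M is at the origin; MC runs at 122.6° with length 28.1, so C = (-15.14, 23.67). ∠MCZ = 149.6° gives CZ at 153.0° from the x-axis; with |CZ| = 24.9, Z = (-37.33, 34.98). ∠CZN = 63.3° gives ZN at -90.30° from the x-axis; with |ZN| = 18.4, N = (-37.42, 16.58). ZN ⟂ NG, so NG runs at -0.3000°; with |NG| = 11.9, G = (-25.52, 16.52). ∠NGW = 38.5° gives GW at 141.2° from the x-axis; with |GW| = 15.6, W = (-37.68, 26.29). ∠GWK = 76.7° gives WK at -115.5° from the x-axis; with |WK| = 17.2, K = (-45.08, 10.77). ∠WKB = 67.2° gives KB at -2.700° from the x-axis; with |KB| = 17.5, B = (-27.60, 9.941). Then |ZB| = |B − Z| = 26.86.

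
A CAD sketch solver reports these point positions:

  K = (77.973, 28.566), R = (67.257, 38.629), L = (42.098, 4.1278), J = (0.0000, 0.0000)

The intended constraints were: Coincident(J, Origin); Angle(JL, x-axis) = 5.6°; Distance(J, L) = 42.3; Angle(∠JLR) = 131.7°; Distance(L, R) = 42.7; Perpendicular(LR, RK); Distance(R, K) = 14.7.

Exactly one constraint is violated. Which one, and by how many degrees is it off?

Perpendicular(LR, RK) — off by 7.10°.

J = (0.00, 0.00) ✓; JL at 5.600° ✓; |JL| = 42.30 ✓; ∠JLR = 131.7° ✓; |LR| = 42.70 ✓; ∠(LR, RK) = 97.10° ✗; |RK| = 14.70 ✓.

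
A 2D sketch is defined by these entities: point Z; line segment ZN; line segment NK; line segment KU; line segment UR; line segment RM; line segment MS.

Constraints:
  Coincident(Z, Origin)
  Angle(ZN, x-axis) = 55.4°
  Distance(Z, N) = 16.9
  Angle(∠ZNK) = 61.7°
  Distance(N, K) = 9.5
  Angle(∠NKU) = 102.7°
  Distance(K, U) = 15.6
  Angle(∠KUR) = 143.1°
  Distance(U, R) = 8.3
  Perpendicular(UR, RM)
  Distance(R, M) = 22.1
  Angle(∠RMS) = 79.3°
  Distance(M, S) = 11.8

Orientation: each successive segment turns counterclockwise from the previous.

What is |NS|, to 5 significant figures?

5.6095

UR is perpendicular to RM, so RM runs at 17.900°; with |RM| = 22.1, M = (18.656, -0.90226). ∠RMS = 79.3° gives MS at 118.60° from the x-axis; with |MS| = 11.8, S = (13.008, 9.4579). Then |NS| = |S − N| = 5.6095.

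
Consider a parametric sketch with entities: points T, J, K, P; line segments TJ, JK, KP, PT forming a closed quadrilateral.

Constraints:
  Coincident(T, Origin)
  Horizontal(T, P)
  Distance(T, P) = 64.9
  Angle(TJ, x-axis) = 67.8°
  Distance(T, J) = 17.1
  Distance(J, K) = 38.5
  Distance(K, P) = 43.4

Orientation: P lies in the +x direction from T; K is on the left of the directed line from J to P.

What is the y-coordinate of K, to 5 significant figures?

35.312

T is at the origin; T and P share the same y with |TP| = 64.9 and P in +x, so P = (64.9, 0). TJ runs at 67.8° with |TJ| = 17.1, so J = (6.4611, 15.832). K is determined by |JK| = 38.5 and |KP| = 43.4 together: it lies at the intersection of circle(J, 38.5) and circle(P, 43.4). With |JP| = 60.546, the foot of the radical line on JP is 26.959 from J and the perpendicular offset is √(38.5² − 26.959²) = 27.486. Taking the left-of-JP solution: K = (39.669, 35.312).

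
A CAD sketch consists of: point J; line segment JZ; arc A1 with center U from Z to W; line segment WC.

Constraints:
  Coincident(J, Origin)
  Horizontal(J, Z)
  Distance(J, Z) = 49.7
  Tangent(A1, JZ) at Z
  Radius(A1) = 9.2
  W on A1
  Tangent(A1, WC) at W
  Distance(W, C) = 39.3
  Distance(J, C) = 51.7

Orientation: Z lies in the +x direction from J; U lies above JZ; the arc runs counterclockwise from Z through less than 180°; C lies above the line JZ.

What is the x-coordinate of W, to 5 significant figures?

56.160

Checks: J = (0.00, 0.00) ✓; |UW| = 9.200 ✓; ∠(UW, WC) = 90.00° ✓; |WC| = 39.30 ✓; |JC| = 51.70 ✓.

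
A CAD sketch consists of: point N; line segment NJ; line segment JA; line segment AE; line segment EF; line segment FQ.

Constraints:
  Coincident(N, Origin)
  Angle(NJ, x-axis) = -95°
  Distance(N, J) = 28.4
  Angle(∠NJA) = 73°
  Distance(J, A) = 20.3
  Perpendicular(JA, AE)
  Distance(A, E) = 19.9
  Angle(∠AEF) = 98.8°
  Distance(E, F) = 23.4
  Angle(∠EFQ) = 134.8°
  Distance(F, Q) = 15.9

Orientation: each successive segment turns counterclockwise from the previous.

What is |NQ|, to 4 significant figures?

27.28

∠AEF = 98.8° gives EF at -176.8° from the x-axis; with |EF| = 23.4, F = (-10.12, -5.912). ∠EFQ = 134.8° gives FQ at -131.6° from the x-axis; with |FQ| = 15.9, Q = (-20.68, -17.80). Then |NQ| = |Q − N| = 27.28.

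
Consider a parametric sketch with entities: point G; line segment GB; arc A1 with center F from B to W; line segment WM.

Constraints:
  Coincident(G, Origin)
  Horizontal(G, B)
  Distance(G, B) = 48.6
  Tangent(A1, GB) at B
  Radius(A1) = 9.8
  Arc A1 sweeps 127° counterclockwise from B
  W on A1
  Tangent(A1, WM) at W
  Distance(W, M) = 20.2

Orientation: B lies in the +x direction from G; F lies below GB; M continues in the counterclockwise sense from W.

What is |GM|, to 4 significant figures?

61.76

On A1, B sits at bearing 90° from F; a 127° counterclockwise sweep puts W at bearing 217°, so W = F + 9.8·(cos 217°, sin 217°) = (40.77, -15.70). Since A1 is tangent to WM there, FW ⟂ WM, so WM runs along (−sin 217°, cos 217°); with |WM| = 20.2, M = (52.93, -31.83). Then |GM| = |M − G| = 61.76.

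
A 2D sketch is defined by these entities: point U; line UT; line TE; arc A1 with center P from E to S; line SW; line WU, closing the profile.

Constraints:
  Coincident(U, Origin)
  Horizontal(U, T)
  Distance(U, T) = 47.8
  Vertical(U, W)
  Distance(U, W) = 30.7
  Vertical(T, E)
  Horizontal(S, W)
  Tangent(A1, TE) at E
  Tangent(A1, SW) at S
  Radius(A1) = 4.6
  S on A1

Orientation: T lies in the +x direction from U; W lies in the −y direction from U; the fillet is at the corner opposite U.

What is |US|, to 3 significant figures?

53.0

U is at the origin; UT is horizontal with |UT| = 47.8 and T on the +x side, so T = (47.8, 0.00). UW is vertical with |UW| = 30.7 and W on the −y side, so W = (0.00, -30.7). The virtual corner opposite U is at (47.8, -30.7). A1 meets TE tangentially, so PE is at right angles to TE and the tangent condition forces PS to be normal to SW, with radius 4.6, so the center P sits 4.6 in from both sides at P = (43.2, -26.1). That places the tangent points at E = (47.8, -26.1) on TE and S = (43.2, -30.7) on SW. Then |US| = |S − U| = 53.0.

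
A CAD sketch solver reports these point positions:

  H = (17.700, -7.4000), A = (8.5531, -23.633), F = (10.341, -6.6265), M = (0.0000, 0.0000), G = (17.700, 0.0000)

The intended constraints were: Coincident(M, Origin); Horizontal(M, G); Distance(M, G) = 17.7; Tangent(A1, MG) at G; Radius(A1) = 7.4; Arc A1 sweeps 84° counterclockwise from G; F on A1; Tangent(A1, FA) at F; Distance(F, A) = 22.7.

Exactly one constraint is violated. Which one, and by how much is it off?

Distance(F, A) = 22.7 — off by 5.60.

M = (0.00, 0.00) ✓; M.y = 0.00, G.y = 0.00 ✓; |MG| = 17.70 ✓; ∠(HG, GM) = 90.00° ✓; |HG| = 7.400 ✓; bearing(H→F) − bearing(H→G) = 84.00° ✓; |HF| = 7.400 ✓; ∠(HF, FA) = 90.00° ✓; |FA| = 17.10 ✗.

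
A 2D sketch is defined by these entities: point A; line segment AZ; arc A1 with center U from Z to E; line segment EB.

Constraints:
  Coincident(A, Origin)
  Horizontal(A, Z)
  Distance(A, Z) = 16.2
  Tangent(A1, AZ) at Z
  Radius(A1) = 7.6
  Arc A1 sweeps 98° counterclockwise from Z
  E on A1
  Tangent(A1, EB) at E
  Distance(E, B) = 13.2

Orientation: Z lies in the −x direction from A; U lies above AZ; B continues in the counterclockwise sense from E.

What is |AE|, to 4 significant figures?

12.26

A1 meets AZ tangentially, so UZ is at right angles to AZ, so U = Z + (0, 7.6) = (-16.20, 7.600). On A1, Z sits at bearing -90° from U; a 98° counterclockwise sweep puts E at bearing 8°, so E = U + 7.6·(cos 8°, sin 8°) = (-8.674, 8.658). Then |AE| = |E − A| = 12.26.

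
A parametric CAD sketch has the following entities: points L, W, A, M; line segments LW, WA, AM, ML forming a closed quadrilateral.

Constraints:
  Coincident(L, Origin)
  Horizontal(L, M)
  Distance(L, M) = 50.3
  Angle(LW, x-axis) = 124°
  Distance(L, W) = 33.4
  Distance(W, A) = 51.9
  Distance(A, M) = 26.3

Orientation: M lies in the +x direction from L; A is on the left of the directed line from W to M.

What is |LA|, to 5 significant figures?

37.908

Checks: LW at 124.0° ✓; |WA| = 51.90 ✓; |AM| = 26.30 ✓.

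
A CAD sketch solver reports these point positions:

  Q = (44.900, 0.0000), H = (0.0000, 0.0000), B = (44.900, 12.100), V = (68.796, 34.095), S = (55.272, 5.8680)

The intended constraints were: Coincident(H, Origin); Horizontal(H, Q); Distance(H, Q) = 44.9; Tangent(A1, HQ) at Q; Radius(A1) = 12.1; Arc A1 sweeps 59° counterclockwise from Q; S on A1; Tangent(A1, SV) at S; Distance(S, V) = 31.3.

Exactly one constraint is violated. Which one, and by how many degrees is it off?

Tangent(A1, SV) at S — off by 5.40°.

H = (0.00, 0.00) ✓; H.y = 0.00, Q.y = 0.00 ✓; |HQ| = 44.90 ✓; ∠(BQ, QH) = 90.00° ✓; |BQ| = 12.10 ✓; bearing(B→S) − bearing(B→Q) = 59.00° ✓; |BS| = 12.10 ✓; ∠(BS, SV) = 84.60° ✗; |SV| = 31.30 ✓.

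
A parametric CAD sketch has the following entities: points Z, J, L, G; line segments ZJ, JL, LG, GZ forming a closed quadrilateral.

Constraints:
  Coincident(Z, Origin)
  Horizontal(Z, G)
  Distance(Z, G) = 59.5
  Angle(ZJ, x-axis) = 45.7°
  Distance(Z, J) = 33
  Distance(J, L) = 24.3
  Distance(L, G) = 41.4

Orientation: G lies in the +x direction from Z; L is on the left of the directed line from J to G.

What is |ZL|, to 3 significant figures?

57.1

Checks: |JL| = 24.30 ✓; |LG| = 41.40 ✓.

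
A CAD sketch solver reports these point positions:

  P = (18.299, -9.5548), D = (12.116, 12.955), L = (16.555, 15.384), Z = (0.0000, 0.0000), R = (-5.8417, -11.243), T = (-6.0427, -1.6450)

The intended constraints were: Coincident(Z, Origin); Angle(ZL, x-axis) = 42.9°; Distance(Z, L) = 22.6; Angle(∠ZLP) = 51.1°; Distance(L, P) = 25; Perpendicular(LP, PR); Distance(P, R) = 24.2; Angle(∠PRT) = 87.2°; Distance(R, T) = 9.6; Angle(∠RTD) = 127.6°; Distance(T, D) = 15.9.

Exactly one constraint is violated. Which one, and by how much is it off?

Distance(T, D) = 15.9 — off by 7.40.

Z = (0.00, 0.00) ✓; ZL at 42.90° ✓; |ZL| = 22.60 ✓; ∠ZLP = 51.10° ✓; |LP| = 25.00 ✓; ∠(LP, PR) = 90.00° ✓; |PR| = 24.20 ✓; ∠PRT = 87.20° ✓; |RT| = 9.600 ✓; ∠RTD = 127.6° ✓; |TD| = 23.30 ✗.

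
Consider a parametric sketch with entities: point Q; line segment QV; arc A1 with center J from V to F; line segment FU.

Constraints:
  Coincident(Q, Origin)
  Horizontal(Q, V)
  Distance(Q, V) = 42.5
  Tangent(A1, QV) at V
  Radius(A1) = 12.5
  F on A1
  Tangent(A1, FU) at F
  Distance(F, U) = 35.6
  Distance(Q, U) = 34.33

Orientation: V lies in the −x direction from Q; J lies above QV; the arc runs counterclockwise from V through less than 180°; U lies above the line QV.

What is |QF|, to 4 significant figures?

33.04

Checks: |JF| = 12.50 ✓; ∠(JF, FU) = 90.00° ✓; |FU| = 35.60 ✓; |QU| = 34.33 ✓.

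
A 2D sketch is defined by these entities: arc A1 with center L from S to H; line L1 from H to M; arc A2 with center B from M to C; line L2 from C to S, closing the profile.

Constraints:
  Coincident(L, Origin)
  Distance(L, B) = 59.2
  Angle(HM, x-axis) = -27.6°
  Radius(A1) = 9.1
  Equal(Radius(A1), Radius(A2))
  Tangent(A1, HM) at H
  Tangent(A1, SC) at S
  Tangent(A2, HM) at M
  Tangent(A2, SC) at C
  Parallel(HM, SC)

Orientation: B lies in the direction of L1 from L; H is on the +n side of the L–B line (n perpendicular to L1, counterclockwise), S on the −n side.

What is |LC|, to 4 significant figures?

59.90

The slot axis is L1's direction at -27.6°, so u = (cos -27.6°, sin -27.6°) = (0.8862, -0.4633) and n = (−sin -27.6°, cos -27.6°) = (0.4633, 0.8862). L is at the origin and B lies 59.2 along u from L, so B = 59.2·u = (52.46, -27.43). Tangency of A1 to both parallel lines with radius 9.1 puts H and S at L ± 9.1·n: H = (4.216, 8.064), S = (-4.216, -8.064). Equal radii place M and C the same way about B: M = B + 9.1·n = (56.68, -19.36), C = B − 9.1·n = (48.25, -35.49). Then |LC| = |C − L| = 59.90.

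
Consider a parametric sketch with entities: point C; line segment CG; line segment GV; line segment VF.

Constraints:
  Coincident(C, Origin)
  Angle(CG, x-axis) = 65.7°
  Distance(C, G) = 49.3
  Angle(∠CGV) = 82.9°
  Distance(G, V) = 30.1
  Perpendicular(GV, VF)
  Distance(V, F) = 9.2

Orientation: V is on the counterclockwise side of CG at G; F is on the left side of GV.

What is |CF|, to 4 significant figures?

46.41

C is at the origin; CG runs at 65.7° with length 49.3, so G = 49.3·(cos 65.7°, sin 65.7°) = (20.29, 44.93). ∠CGV = 82.9°, so GV runs at 65.7° + (180° − 82.9°) = 162.8° from the x-axis; with |GV| = 30.1, V = G + 30.1·(cos 162.8°, sin 162.8°) = (-8.466, 53.83). The perpendicularity gives VF at right angles to GV; with |VF| = 9.2 on the left of GV, F = V + 9.2·(-0.2957, -0.9553) = (-11.19, 45.04). Then |CF| = |F − C| = 46.41.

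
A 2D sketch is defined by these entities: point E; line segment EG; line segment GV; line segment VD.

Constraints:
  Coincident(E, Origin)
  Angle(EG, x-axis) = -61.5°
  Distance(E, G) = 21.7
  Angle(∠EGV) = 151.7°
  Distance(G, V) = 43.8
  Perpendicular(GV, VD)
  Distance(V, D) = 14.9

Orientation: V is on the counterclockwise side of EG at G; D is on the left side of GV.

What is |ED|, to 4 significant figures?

63.08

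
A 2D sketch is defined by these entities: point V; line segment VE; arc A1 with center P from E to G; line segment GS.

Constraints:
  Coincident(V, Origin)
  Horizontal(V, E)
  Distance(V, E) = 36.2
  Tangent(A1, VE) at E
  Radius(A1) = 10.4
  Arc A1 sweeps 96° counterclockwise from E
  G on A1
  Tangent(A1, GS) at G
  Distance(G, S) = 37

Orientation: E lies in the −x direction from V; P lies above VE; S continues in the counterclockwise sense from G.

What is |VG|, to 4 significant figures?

28.29

V is at the origin; V and E share the same y with |VE| = 36.2 and E on the −x side, so E = (-36.20, 0.000). The tangent condition forces PE to be normal to VE, so P = E + (0, 10.4) = (-36.20, 10.40). On A1, E sits at bearing -90° from P; a 96° counterclockwise sweep puts G at bearing 6°, so G = P + 10.4·(cos 6°, sin 6°) = (-25.86, 11.49). Then |VG| = |G − V| = 28.29.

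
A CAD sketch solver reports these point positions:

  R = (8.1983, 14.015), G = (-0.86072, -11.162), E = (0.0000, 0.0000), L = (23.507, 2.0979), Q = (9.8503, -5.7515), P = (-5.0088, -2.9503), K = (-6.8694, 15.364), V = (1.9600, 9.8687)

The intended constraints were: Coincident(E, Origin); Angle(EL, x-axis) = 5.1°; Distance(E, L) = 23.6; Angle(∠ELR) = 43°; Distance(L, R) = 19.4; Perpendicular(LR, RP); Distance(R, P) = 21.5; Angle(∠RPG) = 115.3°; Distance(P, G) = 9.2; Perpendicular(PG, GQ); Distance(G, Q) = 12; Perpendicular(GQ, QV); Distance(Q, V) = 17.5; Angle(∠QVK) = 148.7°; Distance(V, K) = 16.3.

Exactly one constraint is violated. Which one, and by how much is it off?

Distance(V, K) = 16.3 — off by 5.90.

E = (0.00, 0.00) ✓; EL at 5.100° ✓; |EL| = 23.60 ✓; ∠ELR = 43.00° ✓; |LR| = 19.40 ✓; ∠(LR, RP) = 90.00° ✓; |RP| = 21.50 ✓; ∠RPG = 115.3° ✓; |PG| = 9.200 ✓; ∠(PG, GQ) = 90.00° ✓; |GQ| = 12.00 ✓; ∠(GQ, QV) = 90.00° ✓; |QV| = 17.50 ✓; ∠QVK = 148.7° ✓; |VK| = 10.40 ✗.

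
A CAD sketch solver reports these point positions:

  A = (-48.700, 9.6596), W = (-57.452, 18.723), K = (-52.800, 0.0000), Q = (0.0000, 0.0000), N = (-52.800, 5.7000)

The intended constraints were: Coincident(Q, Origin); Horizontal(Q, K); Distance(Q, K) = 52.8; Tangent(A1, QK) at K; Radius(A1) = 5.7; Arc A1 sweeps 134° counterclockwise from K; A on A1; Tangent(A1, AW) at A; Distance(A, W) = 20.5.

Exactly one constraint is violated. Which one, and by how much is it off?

Distance(A, W) = 20.5 — off by 7.90.

Q = (0.00, 0.00) ✓; Q.y = 0.00, K.y = 0.00 ✓; |QK| = 52.80 ✓; ∠(NK, KQ) = 90.00° ✓; |NK| = 5.700 ✓; bearing(N→A) − bearing(N→K) = 134.0° ✓; |NA| = 5.700 ✓; ∠(NA, AW) = 90.00° ✓; |AW| = 12.60 ✗.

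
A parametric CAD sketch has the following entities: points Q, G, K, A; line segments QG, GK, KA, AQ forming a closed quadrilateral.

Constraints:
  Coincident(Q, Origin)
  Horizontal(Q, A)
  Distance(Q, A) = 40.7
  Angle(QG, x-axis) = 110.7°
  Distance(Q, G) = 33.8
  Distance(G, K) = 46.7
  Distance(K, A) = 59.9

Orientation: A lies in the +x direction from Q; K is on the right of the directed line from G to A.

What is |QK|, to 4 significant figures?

22.79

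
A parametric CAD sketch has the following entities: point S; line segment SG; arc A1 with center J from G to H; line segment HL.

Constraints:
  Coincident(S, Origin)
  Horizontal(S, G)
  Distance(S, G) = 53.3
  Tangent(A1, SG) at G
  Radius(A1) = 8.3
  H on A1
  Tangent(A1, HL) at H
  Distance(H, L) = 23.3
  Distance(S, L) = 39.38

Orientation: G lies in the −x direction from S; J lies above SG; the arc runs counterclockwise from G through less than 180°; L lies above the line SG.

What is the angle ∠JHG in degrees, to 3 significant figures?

63.4°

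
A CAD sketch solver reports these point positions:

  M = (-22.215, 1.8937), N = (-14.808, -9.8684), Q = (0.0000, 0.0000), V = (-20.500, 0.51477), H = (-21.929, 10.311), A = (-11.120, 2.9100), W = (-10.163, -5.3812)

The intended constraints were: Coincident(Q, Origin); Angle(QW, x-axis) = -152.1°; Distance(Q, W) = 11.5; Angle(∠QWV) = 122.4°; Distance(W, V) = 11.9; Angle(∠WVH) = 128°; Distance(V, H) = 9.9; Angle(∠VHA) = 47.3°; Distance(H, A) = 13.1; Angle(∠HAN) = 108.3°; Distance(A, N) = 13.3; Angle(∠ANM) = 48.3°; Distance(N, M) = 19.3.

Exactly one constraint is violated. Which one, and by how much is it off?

Distance(N, M) = 19.3 — off by 5.40.

Q = (0.00, 0.00) ✓; QW at -152.1° ✓; |QW| = 11.50 ✓; ∠QWV = 122.4° ✓; |WV| = 11.90 ✓; ∠WVH = 128.0° ✓; |VH| = 9.900 ✓; ∠VHA = 47.30° ✓; |HA| = 13.10 ✓; ∠HAN = 108.3° ✓; |AN| = 13.30 ✓; ∠ANM = 48.30° ✓; |NM| = 13.90 ✗.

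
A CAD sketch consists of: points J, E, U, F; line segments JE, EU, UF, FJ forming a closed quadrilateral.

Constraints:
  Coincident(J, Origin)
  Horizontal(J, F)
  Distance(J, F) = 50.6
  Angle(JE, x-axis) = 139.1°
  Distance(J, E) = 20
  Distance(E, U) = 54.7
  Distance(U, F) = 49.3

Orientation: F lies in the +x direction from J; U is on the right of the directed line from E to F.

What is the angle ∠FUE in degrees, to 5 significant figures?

80.045°

Checks: |EU| = 54.70 ✓; |UF| = 49.30 ✓.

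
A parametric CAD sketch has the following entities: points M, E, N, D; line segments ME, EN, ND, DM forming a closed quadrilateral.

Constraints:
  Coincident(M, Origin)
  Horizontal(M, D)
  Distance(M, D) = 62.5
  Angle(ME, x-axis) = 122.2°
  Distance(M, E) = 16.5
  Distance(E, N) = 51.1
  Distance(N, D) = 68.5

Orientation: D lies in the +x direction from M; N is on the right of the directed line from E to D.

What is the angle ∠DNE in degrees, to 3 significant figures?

73.2°

M is at the origin; MD is horizontal with |MD| = 62.5 and D in +x, so D = (62.5, 0). ME runs at 122.2° with |ME| = 16.5, so E = (-8.79, 14.0). N is determined by |EN| = 51.1 and |ND| = 68.5 together: it lies at the intersection of circle(E, 51.1) and circle(D, 68.5). With |ED| = 72.6, the foot of the radical line on ED is 22.0 from E and the perpendicular offset is √(51.1² − 22.0²) = 46.1. Taking the right-of-ED solution: N = (3.93, -35.5).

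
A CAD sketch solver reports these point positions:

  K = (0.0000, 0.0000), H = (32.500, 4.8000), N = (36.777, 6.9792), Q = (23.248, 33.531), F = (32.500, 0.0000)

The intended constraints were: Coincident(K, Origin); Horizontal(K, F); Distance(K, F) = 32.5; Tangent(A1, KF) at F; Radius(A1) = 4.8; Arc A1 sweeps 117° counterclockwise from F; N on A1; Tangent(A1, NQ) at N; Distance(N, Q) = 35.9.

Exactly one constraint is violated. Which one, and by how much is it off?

Distance(N, Q) = 35.9 — off by 6.10.

K = (0.00, 0.00) ✓; K.y = 0.00, F.y = 0.00 ✓; |KF| = 32.50 ✓; ∠(HF, FK) = 90.00° ✓; |HF| = 4.800 ✓; bearing(H→N) − bearing(H→F) = 117.0° ✓; |HN| = 4.800 ✓; ∠(HN, NQ) = 90.00° ✓; |NQ| = 29.80 ✗.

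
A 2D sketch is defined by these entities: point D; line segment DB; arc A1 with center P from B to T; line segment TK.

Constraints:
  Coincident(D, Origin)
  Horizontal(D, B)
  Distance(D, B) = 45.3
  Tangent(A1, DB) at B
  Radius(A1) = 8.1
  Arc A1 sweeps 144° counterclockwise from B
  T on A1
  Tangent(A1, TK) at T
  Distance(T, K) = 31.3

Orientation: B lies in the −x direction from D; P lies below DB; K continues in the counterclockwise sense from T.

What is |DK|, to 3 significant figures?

41.3

D is at the origin; D and B share the same y with |DB| = 45.3 and B on the −x side, so B = (-45.3, 0.00). Tangency of A1 to DB means the radius PB is perpendicular to DB, so P = B + (0, -8.1) = (-45.3, -8.10). On A1, B sits at bearing 90° from P; a 144° counterclockwise sweep puts T at bearing 234°, so T = P + 8.1·(cos 234°, sin 234°) = (-50.1, -14.7). Tangency of A1 to TK means the radius PT is perpendicular to TK, so TK runs along (−sin 234°, cos 234°); with |TK| = 31.3, K = (-24.7, -33.1). Then |DK| = |K − D| = 41.3.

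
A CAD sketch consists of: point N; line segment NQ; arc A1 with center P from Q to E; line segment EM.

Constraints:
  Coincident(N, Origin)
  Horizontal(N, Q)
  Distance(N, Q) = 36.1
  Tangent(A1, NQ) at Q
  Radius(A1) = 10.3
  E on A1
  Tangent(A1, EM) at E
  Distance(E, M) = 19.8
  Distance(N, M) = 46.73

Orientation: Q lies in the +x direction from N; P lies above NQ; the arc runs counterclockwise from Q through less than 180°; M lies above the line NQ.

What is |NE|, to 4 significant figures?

47.44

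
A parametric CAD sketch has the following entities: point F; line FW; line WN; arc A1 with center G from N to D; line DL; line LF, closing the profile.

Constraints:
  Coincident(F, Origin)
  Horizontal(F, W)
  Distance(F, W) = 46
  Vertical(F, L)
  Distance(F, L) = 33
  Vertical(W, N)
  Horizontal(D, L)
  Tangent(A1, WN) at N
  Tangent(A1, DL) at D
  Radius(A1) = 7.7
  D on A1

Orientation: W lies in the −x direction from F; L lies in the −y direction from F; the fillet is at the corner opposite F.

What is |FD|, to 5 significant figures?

50.556

F is at the origin; F and W share the same y with |FW| = 46.0 and W on the −x side, so W = (-46.000, 0.0000). FL is vertical with |FL| = 33.0 and L on the −y side, so L = (0.0000, -33.000). The virtual corner opposite F is at (-46.000, -33.000). Since A1 is tangent to WN there, GN ⟂ WN and tangency of A1 to DL means the radius GD is perpendicular to DL, with radius 7.7, so the center G sits 7.7 in from both sides at G = (-38.300, -25.300). That places the tangent points at N = (-46.000, -25.300) on WN and D = (-38.300, -33.000) on DL. Then |FD| = |D − F| = 50.556.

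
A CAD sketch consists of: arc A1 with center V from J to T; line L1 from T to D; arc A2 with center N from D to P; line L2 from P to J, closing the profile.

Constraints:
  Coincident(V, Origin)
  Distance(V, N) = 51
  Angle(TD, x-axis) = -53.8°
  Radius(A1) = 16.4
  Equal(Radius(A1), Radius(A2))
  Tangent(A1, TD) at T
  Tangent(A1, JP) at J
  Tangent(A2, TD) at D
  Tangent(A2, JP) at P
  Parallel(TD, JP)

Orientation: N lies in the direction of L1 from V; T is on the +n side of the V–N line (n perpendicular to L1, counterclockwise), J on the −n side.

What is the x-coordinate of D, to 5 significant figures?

43.355

The slot axis is L1's direction at -53.8°, so u = (cos -53.8°, sin -53.8°) = (0.59061, -0.80696) and n = (−sin -53.8°, cos -53.8°) = (0.80696, 0.59061). V is at the origin and N lies 51.0 along u from V, so N = 51.0·u = (30.121, -41.155). Tangency of A1 to both parallel lines with radius 16.4 puts T and J at V ± 16.4·n: T = (13.234, 9.6859), J = (-13.234, -9.6859). Equal radii place D and P the same way about N: D = N + 16.4·n = (43.355, -31.469), P = N − 16.4·n = (16.887, -50.841). So D.x = 43.355.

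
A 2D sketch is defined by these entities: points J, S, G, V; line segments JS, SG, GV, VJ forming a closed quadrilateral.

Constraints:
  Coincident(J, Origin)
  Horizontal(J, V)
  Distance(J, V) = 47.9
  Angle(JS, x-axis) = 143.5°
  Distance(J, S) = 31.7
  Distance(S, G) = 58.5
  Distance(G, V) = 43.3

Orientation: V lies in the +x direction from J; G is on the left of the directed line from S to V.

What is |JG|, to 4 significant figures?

48.95

J is at the origin; JV is horizontal with |JV| = 47.9 and V in +x, so V = (47.9, 0). JS runs at 143.5° with |JS| = 31.7, so S = (-25.48, 18.86). G is determined by |SG| = 58.5 and |GV| = 43.3 together: it lies at the intersection of circle(S, 58.5) and circle(V, 43.3). With |SV| = 75.77, the foot of the radical line on SV is 48.09 from S and the perpendicular offset is √(58.5² − 48.09²) = 33.30. Taking the left-of-SV solution: G = (29.39, 39.14).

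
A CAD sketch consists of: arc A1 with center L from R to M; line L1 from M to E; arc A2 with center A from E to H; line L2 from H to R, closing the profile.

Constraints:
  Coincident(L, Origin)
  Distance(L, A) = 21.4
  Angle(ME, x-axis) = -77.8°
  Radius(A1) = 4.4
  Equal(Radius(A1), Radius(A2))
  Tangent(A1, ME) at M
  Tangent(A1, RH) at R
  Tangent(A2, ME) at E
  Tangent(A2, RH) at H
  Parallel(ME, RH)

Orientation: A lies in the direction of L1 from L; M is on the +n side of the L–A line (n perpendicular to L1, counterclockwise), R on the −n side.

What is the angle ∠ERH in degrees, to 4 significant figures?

22.35°

Tangency of A1 to both parallel lines with radius 4.4 puts M and R at L ± 4.4·n: M = (4.301, 0.9298), R = (-4.301, -0.9298). Equal radii place E and H the same way about A: E = A + 4.4·n = (8.823, -19.99), H = A − 4.4·n = (0.2217, -21.85). Then cos ∠ERH = RE·RH / (|RE||RH|), giving 22.35°.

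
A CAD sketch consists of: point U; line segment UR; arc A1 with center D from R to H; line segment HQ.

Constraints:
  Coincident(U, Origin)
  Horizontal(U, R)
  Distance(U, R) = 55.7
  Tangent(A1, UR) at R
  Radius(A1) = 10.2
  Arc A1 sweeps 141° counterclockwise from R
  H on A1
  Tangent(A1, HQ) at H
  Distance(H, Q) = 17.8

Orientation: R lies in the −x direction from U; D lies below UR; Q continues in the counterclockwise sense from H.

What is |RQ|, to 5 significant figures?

30.251

U is at the origin; U and R share the same y with |UR| = 55.7 and R on the −x side, so R = (-55.700, 0.0000). The tangent condition forces DR to be normal to UR, so D = R + (0, -10.2) = (-55.700, -10.200). On A1, R sits at bearing 90° from D; a 141° counterclockwise sweep puts H at bearing 231°, so H = D + 10.2·(cos 231°, sin 231°) = (-62.119, -18.127). A1 meets HQ tangentially, so DH is at right angles to HQ, so HQ runs along (−sin 231°, cos 231°); with |HQ| = 17.8, Q = (-48.286, -29.329). Then |RQ| = |Q − R| = 30.251.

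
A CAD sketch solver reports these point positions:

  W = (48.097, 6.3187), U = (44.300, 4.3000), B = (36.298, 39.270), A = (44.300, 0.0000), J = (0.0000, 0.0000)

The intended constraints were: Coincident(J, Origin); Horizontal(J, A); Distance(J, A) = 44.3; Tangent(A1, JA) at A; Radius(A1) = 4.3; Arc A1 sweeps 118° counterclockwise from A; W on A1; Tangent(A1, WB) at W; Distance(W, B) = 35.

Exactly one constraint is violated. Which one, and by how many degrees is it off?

Tangent(A1, WB) at W — off by 8.30°.

J = (0.00, 0.00) ✓; J.y = 0.00, A.y = 0.00 ✓; |JA| = 44.30 ✓; ∠(UA, AJ) = 90.00° ✓; |UA| = 4.300 ✓; bearing(U→W) − bearing(U→A) = 118.0° ✓; |UW| = 4.300 ✓; ∠(UW, WB) = 98.30° ✗; |WB| = 35.00 ✓.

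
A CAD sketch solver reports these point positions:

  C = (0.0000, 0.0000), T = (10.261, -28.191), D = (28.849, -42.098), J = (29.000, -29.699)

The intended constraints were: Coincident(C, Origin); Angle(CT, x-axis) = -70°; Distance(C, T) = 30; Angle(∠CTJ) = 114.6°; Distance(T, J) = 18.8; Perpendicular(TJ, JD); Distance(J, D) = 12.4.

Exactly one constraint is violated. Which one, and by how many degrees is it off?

Perpendicular(TJ, JD) — off by 3.90°.

C = (0.00, 0.00) ✓; CT at -70.00° ✓; |CT| = 30.00 ✓; ∠CTJ = 114.6° ✓; |TJ| = 18.80 ✓; ∠(TJ, JD) = 86.10° ✗; |JD| = 12.40 ✓.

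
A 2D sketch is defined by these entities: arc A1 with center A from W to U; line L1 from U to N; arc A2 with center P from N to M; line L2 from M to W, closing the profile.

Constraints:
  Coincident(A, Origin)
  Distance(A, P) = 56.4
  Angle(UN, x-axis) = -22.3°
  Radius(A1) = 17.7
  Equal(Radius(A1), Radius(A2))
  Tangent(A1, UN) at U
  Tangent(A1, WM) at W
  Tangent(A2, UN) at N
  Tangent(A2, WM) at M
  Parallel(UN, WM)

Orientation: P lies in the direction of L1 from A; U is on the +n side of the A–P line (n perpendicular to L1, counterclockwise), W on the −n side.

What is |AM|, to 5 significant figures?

59.112

Tangency of A1 to both parallel lines with radius 17.7 puts U and W at A ± 17.7·n: U = (6.7164, 16.376), W = (-6.7164, -16.376). Equal radii place N and M the same way about P: N = P + 17.7·n = (58.898, -5.0251), M = P − 17.7·n = (45.465, -37.778). Then |AM| = |M − A| = 59.112.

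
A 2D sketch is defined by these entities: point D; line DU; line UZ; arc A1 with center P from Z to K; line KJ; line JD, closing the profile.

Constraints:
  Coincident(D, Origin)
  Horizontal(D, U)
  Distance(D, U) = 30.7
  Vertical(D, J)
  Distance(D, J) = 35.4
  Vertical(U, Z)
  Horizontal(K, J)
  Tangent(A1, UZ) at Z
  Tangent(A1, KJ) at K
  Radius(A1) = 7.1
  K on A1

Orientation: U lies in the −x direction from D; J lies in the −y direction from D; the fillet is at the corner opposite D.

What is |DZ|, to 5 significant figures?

41.754

D is at the origin; DU is horizontal with |DU| = 30.7 and U on the −x side, so U = (-30.700, 0.0000). DJ is vertical with |DJ| = 35.4 and J on the −y side, so J = (0.0000, -35.400). The virtual corner opposite D is at (-30.700, -35.400). A1 meets UZ tangentially, so PZ is at right angles to UZ and A1 meets KJ tangentially, so PK is at right angles to KJ, with radius 7.1, so the center P sits 7.1 in from both sides at P = (-23.600, -28.300). That places the tangent points at Z = (-30.700, -28.300) on UZ and K = (-23.600, -35.400) on KJ. Then |DZ| = |Z − D| = 41.754.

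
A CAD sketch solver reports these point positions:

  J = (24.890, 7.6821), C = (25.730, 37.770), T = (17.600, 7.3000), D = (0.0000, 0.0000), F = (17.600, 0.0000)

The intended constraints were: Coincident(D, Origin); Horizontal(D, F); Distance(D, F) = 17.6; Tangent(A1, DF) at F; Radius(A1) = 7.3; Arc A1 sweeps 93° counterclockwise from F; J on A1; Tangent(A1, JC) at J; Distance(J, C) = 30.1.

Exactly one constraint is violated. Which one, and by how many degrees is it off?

Tangent(A1, JC) at J — off by 4.60°.

D = (0.00, 0.00) ✓; D.y = 0.00, F.y = 0.00 ✓; |DF| = 17.60 ✓; ∠(TF, FD) = 90.00° ✓; |TF| = 7.300 ✓; bearing(T→J) − bearing(T→F) = 93.00° ✓; |TJ| = 7.300 ✓; ∠(TJ, JC) = 94.60° ✗; |JC| = 30.10 ✓.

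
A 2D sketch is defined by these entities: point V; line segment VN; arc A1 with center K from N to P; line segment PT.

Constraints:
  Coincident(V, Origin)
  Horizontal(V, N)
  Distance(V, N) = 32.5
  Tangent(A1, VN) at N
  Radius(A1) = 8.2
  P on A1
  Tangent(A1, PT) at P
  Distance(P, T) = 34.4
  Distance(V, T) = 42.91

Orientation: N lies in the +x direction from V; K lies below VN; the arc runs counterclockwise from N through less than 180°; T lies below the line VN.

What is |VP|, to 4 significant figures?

25.32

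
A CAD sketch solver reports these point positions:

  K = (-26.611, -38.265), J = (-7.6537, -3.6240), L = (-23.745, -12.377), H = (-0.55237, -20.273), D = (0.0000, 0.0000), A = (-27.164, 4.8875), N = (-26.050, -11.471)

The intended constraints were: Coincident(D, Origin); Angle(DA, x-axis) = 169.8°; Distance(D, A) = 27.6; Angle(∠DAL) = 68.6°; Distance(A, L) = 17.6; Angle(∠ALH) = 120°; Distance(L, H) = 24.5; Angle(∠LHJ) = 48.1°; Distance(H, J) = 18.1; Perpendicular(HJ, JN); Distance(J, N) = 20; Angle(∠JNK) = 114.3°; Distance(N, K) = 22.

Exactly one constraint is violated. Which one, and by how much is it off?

Distance(N, K) = 22 — off by 4.80.

D = (0.00, 0.00) ✓; DA at 169.8° ✓; |DA| = 27.60 ✓; ∠DAL = 68.60° ✓; |AL| = 17.60 ✓; ∠ALH = 120.0° ✓; |LH| = 24.50 ✓; ∠LHJ = 48.10° ✓; |HJ| = 18.10 ✓; ∠(HJ, JN) = 90.00° ✓; |JN| = 20.00 ✓; ∠JNK = 114.3° ✓; |NK| = 26.80 ✗.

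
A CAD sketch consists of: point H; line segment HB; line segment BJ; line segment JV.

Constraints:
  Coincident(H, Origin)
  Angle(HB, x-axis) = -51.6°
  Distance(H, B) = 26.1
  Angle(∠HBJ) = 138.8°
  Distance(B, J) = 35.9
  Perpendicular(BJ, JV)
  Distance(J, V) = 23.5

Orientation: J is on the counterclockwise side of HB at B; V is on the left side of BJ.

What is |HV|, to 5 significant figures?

55.895

H is at the origin; HB runs at -51.6° with length 26.1, so B = 26.1·(cos -51.6°, sin -51.6°) = (16.212, -20.454). ∠HBJ = 138.8°, so BJ runs at -51.6° + (180° − 138.8°) = -10.400° from the x-axis; with |BJ| = 35.9, J = B + 35.9·(cos -10.400°, sin -10.400°) = (51.522, -26.935). BJ is perpendicular to JV; with |JV| = 23.5 on the left of BJ, V = J + 23.5·(0.18052, 0.98357) = (55.764, -3.8211). Then |HV| = |V − H| = 55.895.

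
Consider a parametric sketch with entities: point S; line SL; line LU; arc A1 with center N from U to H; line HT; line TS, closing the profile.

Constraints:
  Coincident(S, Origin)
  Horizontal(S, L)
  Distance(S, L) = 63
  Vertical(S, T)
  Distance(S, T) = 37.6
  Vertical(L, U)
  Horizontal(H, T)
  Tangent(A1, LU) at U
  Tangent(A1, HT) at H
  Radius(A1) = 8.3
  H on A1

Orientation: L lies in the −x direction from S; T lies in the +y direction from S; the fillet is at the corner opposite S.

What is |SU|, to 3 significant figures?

69.5

S is at the origin; SL is horizontal with |SL| = 63.0 and L on the −x side, so L = (-63.0, 0.00). S and T share the same x with |ST| = 37.6 and T on the +y side, so T = (0.00, 37.6). The virtual corner opposite S is at (-63.0, 37.6). The tangent condition forces NU to be normal to LU and tangency of A1 to HT means the radius NH is perpendicular to HT, with radius 8.3, so the center N sits 8.3 in from both sides at N = (-54.7, 29.3). That places the tangent points at U = (-63.0, 29.3) on LU and H = (-54.7, 37.6) on HT. Then |SU| = |U − S| = 69.5.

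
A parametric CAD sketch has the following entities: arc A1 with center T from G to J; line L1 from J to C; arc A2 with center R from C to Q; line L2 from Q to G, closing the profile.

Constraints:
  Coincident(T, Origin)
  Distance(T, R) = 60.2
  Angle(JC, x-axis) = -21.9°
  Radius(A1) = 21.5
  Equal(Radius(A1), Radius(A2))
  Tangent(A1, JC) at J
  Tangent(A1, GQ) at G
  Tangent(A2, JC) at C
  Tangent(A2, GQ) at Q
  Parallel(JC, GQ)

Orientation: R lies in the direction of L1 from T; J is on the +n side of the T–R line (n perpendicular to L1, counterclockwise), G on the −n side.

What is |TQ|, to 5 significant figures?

63.924

Tangency of A1 to both parallel lines with radius 21.5 puts J and G at T ± 21.5·n: J = (8.0192, 19.948), G = (-8.0192, -19.948). Equal radii place C and Q the same way about R: C = R + 21.5·n = (63.875, -2.5054), Q = R − 21.5·n = (47.837, -42.402). Then |TQ| = |Q − T| = 63.924.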